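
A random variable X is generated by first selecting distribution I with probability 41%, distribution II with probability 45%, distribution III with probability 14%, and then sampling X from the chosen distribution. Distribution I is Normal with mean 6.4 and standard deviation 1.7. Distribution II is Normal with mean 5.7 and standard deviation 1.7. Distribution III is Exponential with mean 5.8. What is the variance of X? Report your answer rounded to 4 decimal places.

7.3067

Per component, I: μ=6.4, E[X²]=43.85; II: μ=5.7, E[X²]=35.38; III: μ=5.8, E[X²]=67.28.
E[X] = 0.41·6.4 + 0.45·5.7 + 0.14·5.8 = 6.001.
E[X²] = 0.41·43.85 + 0.45·35.38 + 0.14·67.28 = 43.3187.
Var(X) = E[X²] − (E[X])² = 43.3187 − 36.012 = 7.3067.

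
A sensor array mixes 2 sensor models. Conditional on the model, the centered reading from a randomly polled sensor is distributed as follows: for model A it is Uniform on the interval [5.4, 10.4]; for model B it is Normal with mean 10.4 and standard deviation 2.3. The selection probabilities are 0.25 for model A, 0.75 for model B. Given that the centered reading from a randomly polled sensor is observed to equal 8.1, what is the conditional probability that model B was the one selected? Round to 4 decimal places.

0.6121

Likelihoods f(8.1 | ·): A: 0.2; B: 0.105205.
Posterior ∝ prior × likelihood. Numerator for B: 0.75·0.105205 = 0.0789035.
Normalizing constant: 0.25·0.2 + 0.75·0.105205 = 0.128903.
P(B | observation) = 0.0789035 / 0.128903 = 0.612113.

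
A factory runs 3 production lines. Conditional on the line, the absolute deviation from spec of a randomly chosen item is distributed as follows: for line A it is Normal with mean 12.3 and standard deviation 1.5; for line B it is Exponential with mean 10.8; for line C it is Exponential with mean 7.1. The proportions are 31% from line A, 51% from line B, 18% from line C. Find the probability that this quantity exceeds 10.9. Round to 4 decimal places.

0.4803

Conditional on each line, P(X > 10.9): A: 0.824676; B: 0.364489; C: 0.21541.
By total probability, P(X > 10.9) = 0.31·0.824676 + 0.51·0.364489 + 0.18·0.21541 = 0.480313.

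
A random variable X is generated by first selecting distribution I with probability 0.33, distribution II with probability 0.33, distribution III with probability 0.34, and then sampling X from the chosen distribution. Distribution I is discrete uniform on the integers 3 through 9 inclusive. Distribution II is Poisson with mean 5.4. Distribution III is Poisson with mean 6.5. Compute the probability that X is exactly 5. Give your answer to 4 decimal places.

0.1536

Conditional on each component, P(X = 5): I: 0.142857; II: 0.172821; III: 0.145369.
By total probability, P(X = 5) = 0.33·0.142857 + 0.33·0.172821 + 0.34·0.145369 = 0.153599.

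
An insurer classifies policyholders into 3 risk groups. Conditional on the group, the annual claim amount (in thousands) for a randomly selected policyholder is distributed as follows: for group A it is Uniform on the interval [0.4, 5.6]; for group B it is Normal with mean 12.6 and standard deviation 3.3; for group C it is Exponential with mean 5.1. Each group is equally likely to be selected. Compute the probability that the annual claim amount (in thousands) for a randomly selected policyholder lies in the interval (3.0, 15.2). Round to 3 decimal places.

0.596

Conditional on each group, P(3.0 < X < 15.2): A: 0.5; B: 0.782804; C: 0.504533.
By total probability, P(3.0 < X < 15.2) = 0.333333·0.5 + 0.333333·0.782804 + 0.333333·0.504533 = 0.595779.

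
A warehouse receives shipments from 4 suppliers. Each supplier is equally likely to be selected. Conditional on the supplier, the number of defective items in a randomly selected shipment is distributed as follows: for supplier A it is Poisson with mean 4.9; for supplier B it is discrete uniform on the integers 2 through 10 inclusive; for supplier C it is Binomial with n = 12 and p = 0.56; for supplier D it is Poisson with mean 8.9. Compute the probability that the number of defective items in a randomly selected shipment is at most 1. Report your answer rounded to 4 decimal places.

0.0115

Conditional on each supplier, P(X ≤ 1): A: 0.0439348; B: 0; C: 0.000856826; D: 0.00135025.
By total probability, P(X ≤ 1) = 0.25·0.0439348 + 0.25·0 + 0.25·0.000856826 + 0.25·0.00135025 = 0.0115355.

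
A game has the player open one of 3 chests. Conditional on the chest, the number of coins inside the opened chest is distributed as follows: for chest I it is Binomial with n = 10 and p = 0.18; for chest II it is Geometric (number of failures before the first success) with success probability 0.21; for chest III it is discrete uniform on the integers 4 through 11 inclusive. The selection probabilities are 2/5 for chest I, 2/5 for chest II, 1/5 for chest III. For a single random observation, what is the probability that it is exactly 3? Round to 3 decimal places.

0.111

Conditional on each chest, P(X = 3): I: 0.17446; II: 0.103538; III: 0.
By total probability, P(X = 3) = 0.4·0.17446 + 0.4·0.103538 + 0.2·0 = 0.111199.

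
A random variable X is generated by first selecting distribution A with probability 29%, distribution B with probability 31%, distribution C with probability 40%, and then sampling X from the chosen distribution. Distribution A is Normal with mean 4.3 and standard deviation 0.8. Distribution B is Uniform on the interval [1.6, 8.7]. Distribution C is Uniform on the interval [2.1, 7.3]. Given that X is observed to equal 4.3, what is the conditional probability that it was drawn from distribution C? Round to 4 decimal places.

Likelihoods f(4.3 | ·): A: 0.498678; B: 0.140845; C: 0.192308.
Posterior ∝ prior × likelihood. Numerator for C: 0.4·0.192308 = 0.0769231.
Normalizing constant: 0.29·0.498678 + 0.31·0.140845 + 0.4·0.192308 = 0.265202.
P(C | observation) = 0.0769231 / 0.265202 = 0.290055.

0.2901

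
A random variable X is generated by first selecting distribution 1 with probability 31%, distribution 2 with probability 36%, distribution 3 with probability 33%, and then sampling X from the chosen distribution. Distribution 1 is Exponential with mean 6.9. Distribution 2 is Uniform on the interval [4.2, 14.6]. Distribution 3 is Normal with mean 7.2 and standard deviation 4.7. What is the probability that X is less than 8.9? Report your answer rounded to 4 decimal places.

0.5989

Conditional on each component, P(X < 8.9): 1: 0.724689; 2: 0.451923; 3: 0.641213.
By total probability, P(X < 8.9) = 0.31·0.724689 + 0.36·0.451923 + 0.33·0.641213 = 0.598946.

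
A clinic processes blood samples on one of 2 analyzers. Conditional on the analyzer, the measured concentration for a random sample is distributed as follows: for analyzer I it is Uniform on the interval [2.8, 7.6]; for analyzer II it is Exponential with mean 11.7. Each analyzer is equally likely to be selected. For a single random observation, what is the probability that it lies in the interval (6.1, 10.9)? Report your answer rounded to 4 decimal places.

0.2561

Conditional on each analyzer, P(6.1 < X < 10.9): I: 0.3125; II: 0.199795.
By total probability, P(6.1 < X < 10.9) = 0.5·0.3125 + 0.5·0.199795 = 0.256147.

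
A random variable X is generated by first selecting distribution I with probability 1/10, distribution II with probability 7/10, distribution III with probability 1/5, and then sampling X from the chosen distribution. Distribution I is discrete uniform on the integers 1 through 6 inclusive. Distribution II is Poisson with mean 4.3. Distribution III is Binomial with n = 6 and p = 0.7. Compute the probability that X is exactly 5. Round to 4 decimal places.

0.1935

Conditional on each component, P(X = 5): I: 0.166667; II: 0.166224; III: 0.302526.
By total probability, P(X = 5) = 0.1·0.166667 + 0.7·0.166224 + 0.2·0.302526 = 0.193529.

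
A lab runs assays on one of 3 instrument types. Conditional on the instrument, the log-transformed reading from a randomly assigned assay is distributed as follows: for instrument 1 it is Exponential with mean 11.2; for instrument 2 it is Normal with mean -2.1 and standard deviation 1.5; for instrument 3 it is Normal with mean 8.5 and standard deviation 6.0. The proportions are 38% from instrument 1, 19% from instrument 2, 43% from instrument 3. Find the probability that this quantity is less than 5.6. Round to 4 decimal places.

0.4747

Conditional on each instrument, P(X < 5.6): 1: 0.393469; 2: 1; 3: 0.31443.
By total probability, P(X < 5.6) = 0.38·0.393469 + 0.19·1 + 0.43·0.31443 = 0.474723.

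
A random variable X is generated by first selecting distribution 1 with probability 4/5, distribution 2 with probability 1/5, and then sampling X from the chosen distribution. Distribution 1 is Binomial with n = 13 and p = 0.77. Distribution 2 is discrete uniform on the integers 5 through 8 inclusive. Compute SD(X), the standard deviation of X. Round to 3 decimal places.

2.016

Per component, 1: μ=10.01, E[X²]=102.502; 2: μ=6.5, E[X²]=43.5.
E[X] = 0.8·10.01 + 0.2·6.5 = 9.308.
E[X²] = 0.8·102.502 + 0.2·43.5 = 90.7019.
Var(X) = E[X²] − (E[X])² = 90.7019 − 86.6389 = 4.06306.
SD(X) = √4.06306 = 2.0157.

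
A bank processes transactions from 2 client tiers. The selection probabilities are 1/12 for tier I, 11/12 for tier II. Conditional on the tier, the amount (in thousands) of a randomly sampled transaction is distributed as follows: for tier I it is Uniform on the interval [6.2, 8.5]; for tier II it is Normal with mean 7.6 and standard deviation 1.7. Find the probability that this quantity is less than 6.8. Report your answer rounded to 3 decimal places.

0.314

Conditional on each tier, P(X < 6.8): I: 0.26087; II: 0.318967.
By total probability, P(X < 6.8) = 0.0833333·0.26087 + 0.916667·0.318967 = 0.314126.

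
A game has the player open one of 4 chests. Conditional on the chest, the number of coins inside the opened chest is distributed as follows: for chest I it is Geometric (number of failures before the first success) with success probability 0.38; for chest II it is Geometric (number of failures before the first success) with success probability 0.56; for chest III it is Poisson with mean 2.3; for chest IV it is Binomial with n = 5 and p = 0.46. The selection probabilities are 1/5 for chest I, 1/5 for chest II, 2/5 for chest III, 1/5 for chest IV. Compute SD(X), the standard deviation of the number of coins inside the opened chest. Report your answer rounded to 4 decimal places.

1.6325

Per component, I: μ=1.63158, E[X²]=6.95568; II: μ=0.785714, E[X²]=2.02041; III: μ=2.3, E[X²]=7.59; IV: μ=2.3, E[X²]=6.532.
E[X] = 0.2·1.63158 + 0.2·0.785714 + 0.4·2.3 + 0.2·2.3 = 1.86346.
E[X²] = 0.2·6.95568 + 0.2·2.02041 + 0.4·7.59 + 0.2·6.532 = 6.13762.
Var(X) = E[X²] − (E[X])² = 6.13762 − 3.47248 = 2.66514.
SD(X) = √2.66514 = 1.63253.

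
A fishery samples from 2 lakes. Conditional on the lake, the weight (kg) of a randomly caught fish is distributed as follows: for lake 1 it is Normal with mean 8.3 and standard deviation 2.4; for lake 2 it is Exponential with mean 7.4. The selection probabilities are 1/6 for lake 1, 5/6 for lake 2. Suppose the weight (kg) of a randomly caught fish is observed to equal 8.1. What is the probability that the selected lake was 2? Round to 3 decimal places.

0.577

Likelihoods f(8.1 | ·): 1: 0.16565; 2: 0.0452264.
Posterior ∝ prior × likelihood. Numerator for 2: 0.833333·0.0452264 = 0.0376887.
Normalizing constant: 0.166667·0.16565 + 0.833333·0.0452264 = 0.065297.
P(2 | observation) = 0.0376887 / 0.065297 = 0.577189.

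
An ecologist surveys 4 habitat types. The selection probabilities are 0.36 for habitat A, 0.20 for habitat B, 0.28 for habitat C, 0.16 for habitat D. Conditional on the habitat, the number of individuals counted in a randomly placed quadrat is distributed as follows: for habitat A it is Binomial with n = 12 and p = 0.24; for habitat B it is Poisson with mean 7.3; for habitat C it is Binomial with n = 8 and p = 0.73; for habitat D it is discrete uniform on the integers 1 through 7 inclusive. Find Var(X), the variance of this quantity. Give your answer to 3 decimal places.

6.311

Per component, A: μ=2.88, E[X²]=10.4832; B: μ=7.3, E[X²]=60.59; C: μ=5.84, E[X²]=35.6824; D: μ=4, E[X²]=20.
E[X] = 0.36·2.88 + 0.2·7.3 + 0.28·5.84 + 0.16·4 = 4.772.
E[X²] = 0.36·10.4832 + 0.2·60.59 + 0.28·35.6824 + 0.16·20 = 29.083.
Var(X) = E[X²] − (E[X])² = 29.083 − 22.772 = 6.31104.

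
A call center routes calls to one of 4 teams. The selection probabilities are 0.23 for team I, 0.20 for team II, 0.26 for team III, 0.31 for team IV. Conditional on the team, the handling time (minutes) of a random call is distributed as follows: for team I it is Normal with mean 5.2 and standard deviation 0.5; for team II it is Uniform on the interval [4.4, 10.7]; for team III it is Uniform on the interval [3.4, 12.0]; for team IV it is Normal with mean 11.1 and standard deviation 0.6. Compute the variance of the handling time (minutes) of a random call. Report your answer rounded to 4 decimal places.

Per component, I: μ=5.2, E[X²]=27.29; II: μ=7.55, E[X²]=60.31; III: μ=7.7, E[X²]=65.4533; IV: μ=11.1, E[X²]=123.57.
E[X] = 0.23·5.2 + 0.2·7.55 + 0.26·7.7 + 0.31·11.1 = 8.149.
E[X²] = 0.23·27.29 + 0.2·60.31 + 0.26·65.4533 + 0.31·123.57 = 73.6633.
Var(X) = E[X²] − (E[X])² = 73.6633 − 66.4062 = 7.25707.

7.2571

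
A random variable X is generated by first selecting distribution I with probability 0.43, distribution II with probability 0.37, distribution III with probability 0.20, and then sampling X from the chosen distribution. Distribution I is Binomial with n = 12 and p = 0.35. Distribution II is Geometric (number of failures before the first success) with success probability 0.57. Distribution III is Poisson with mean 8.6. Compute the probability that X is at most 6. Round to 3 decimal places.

Conditional on each component, P(X ≤ 6): I: 0.915368; II: 0.997282; III: 0.245676.
By total probability, P(X ≤ 6) = 0.43·0.915368 + 0.37·0.997282 + 0.2·0.245676 = 0.811738.

0.812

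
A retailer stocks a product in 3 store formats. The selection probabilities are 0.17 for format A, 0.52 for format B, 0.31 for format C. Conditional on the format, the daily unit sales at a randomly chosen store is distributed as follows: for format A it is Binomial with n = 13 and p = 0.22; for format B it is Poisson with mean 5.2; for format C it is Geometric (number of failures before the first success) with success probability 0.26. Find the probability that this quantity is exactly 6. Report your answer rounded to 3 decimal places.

Conditional on each format, P(X = 6): A: 0.0341756; B: 0.15148; C: 0.0426937.
By total probability, P(X = 6) = 0.17·0.0341756 + 0.52·0.15148 + 0.31·0.0426937 = 0.0978147.

0.098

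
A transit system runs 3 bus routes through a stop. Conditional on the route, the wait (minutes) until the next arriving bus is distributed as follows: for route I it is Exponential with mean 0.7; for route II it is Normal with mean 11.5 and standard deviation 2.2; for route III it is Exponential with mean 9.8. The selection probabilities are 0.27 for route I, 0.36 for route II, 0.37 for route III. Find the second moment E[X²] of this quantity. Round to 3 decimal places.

For each component E[X²] = Var + (mean)², giving I: 0.98; II: 137.09; III: 192.08.
Overall E[X²] = 0.27·0.98 + 0.36·137.09 + 0.37·192.08 = 120.687.

120.687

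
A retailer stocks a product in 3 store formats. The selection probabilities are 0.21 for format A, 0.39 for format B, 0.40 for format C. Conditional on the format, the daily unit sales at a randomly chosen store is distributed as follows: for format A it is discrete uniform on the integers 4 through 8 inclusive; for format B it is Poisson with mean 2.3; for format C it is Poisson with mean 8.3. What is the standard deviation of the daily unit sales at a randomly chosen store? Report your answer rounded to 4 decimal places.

3.4378

Per component, A: μ=6, E[X²]=38; B: μ=2.3, E[X²]=7.59; C: μ=8.3, E[X²]=77.19.
E[X] = 0.21·6 + 0.39·2.3 + 0.4·8.3 = 5.477.
E[X²] = 0.21·38 + 0.39·7.59 + 0.4·77.19 = 41.8161.
Var(X) = E[X²] − (E[X])² = 41.8161 − 29.9975 = 11.8186.
SD(X) = √11.8186 = 3.43781.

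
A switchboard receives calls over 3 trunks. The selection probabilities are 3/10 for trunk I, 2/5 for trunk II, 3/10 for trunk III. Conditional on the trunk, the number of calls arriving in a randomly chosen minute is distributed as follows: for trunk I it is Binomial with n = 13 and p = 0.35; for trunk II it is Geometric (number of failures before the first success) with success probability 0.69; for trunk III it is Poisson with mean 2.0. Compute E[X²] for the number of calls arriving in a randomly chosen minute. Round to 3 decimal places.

9.239

For each component E[X²] = Var + (mean)², giving I: 23.66; II: 0.852972; III: 6.
Overall E[X²] = 0.3·23.66 + 0.4·0.852972 + 0.3·6 = 9.23919.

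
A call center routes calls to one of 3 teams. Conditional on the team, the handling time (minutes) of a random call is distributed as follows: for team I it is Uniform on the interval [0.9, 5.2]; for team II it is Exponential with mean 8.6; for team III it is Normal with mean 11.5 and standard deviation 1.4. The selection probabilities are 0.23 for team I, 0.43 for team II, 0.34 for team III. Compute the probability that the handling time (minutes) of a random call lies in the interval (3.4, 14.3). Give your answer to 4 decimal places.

0.6366

Conditional on each team, P(3.4 < X < 14.3): I: 0.418605; II: 0.483836; III: 0.97725.
By total probability, P(3.4 < X < 14.3) = 0.23·0.418605 + 0.43·0.483836 + 0.34·0.97725 = 0.636593.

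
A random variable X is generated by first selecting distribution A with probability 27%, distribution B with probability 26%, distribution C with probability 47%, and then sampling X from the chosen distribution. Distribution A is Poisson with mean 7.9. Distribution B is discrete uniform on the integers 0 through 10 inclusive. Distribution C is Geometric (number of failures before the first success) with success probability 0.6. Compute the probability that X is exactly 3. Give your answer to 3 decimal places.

Conditional on each component, P(X = 3): A: 0.0304652; B: 0.0909091; C: 0.0384.
By total probability, P(X = 3) = 0.27·0.0304652 + 0.26·0.0909091 + 0.47·0.0384 = 0.04991.

0.050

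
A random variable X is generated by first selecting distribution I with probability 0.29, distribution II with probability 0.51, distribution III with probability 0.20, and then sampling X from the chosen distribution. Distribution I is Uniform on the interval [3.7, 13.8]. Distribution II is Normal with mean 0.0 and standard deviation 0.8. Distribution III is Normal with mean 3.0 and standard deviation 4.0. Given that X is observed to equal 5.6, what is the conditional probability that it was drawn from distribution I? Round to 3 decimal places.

Likelihoods f(5.6 | ·): I: 0.0990099; II: 1.14184e-11; III: 0.0807431.
Posterior ∝ prior × likelihood. Numerator for I: 0.29·0.0990099 = 0.0287129.
Normalizing constant: 0.29·0.0990099 + 0.51·1.14184e-11 + 0.2·0.0807431 = 0.0448615.
P(I | observation) = 0.0287129 / 0.0448615 = 0.640034.

0.640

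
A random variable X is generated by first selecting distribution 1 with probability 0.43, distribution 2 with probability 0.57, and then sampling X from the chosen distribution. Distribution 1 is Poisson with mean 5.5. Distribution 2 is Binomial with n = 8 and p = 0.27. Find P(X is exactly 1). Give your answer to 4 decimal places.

Conditional on each component, P(X = 1): 1: 0.0224772; 2: 0.238624.
By total probability, P(X = 1) = 0.43·0.0224772 + 0.57·0.238624 = 0.145681.

0.1457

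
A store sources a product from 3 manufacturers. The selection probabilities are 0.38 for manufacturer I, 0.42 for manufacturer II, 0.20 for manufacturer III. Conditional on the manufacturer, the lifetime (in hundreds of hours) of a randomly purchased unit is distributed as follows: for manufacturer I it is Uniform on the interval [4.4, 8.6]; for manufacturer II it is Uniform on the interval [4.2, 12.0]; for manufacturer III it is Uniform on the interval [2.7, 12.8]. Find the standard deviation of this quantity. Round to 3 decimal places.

Per component, I: μ=6.5, E[X²]=43.72; II: μ=8.1, E[X²]=70.68; III: μ=7.75, E[X²]=68.5633.
E[X] = 0.38·6.5 + 0.42·8.1 + 0.2·7.75 = 7.422.
E[X²] = 0.38·43.72 + 0.42·70.68 + 0.2·68.5633 = 60.0119.
Var(X) = E[X²] − (E[X])² = 60.0119 − 55.0861 = 4.92578.
SD(X) = √4.92578 = 2.21941.

2.219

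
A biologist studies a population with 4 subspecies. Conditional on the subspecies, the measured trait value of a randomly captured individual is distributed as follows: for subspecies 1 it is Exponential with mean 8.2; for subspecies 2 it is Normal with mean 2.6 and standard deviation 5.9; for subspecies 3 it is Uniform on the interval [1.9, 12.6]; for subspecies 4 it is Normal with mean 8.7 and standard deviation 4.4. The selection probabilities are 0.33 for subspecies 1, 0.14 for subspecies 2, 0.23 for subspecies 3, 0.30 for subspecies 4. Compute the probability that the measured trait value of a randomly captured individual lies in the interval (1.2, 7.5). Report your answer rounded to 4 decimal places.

Conditional on each subspecies, P(1.2 < X < 7.5): 1: 0.463199; 2: 0.390658; 3: 0.523364; 4: 0.348392.
By total probability, P(1.2 < X < 7.5) = 0.33·0.463199 + 0.14·0.390658 + 0.23·0.523364 + 0.3·0.348392 = 0.432439.

0.4324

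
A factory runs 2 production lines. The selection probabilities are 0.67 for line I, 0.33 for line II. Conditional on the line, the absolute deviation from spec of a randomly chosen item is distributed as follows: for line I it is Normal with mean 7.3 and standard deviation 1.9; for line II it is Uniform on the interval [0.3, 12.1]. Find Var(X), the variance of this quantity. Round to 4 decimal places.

Per component, I: μ=7.3, E[X²]=56.9; II: μ=6.2, E[X²]=50.0433.
E[X] = 0.67·7.3 + 0.33·6.2 = 6.937.
E[X²] = 0.67·56.9 + 0.33·50.0433 = 54.6373.
Var(X) = E[X²] − (E[X])² = 54.6373 − 48.122 = 6.51533.

6.5153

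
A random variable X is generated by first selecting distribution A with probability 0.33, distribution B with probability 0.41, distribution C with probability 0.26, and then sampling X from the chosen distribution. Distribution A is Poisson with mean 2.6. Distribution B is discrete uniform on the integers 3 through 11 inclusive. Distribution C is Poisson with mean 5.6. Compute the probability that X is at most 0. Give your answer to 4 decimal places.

0.0255

Conditional on each component, P(X ≤ 0): A: 0.0742736; B: 0; C: 0.00369786.
By total probability, P(X ≤ 0) = 0.33·0.0742736 + 0.41·0 + 0.26·0.00369786 = 0.0254717.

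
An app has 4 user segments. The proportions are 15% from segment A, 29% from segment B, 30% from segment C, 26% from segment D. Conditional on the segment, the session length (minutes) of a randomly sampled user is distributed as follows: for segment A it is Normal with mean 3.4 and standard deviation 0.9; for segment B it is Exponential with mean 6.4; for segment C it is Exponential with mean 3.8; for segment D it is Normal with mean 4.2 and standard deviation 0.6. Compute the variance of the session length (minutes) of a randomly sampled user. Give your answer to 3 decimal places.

17.815

Per component, A: μ=3.4, E[X²]=12.37; B: μ=6.4, E[X²]=81.92; C: μ=3.8, E[X²]=28.88; D: μ=4.2, E[X²]=18.
E[X] = 0.15·3.4 + 0.29·6.4 + 0.3·3.8 + 0.26·4.2 = 4.598.
E[X²] = 0.15·12.37 + 0.29·81.92 + 0.3·28.88 + 0.26·18 = 38.9563.
Var(X) = E[X²] − (E[X])² = 38.9563 − 21.1416 = 17.8147.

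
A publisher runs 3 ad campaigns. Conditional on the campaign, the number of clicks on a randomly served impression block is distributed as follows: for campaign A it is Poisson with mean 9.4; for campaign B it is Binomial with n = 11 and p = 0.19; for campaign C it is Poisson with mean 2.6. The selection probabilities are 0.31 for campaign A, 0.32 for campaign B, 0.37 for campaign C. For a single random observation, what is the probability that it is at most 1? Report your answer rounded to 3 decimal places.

Conditional on each campaign, P(X ≤ 1): A: 0.00086033; B: 0.352572; C: 0.267385.
By total probability, P(X ≤ 1) = 0.31·0.00086033 + 0.32·0.352572 + 0.37·0.267385 = 0.212022.

0.212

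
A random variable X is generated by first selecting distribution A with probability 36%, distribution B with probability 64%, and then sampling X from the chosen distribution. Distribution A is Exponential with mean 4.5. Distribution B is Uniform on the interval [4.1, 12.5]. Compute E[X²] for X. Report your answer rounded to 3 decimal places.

For each component E[X²] = Var + (mean)², giving A: 40.5; B: 74.77.
Overall E[X²] = 0.36·40.5 + 0.64·74.77 = 62.4328.

62.433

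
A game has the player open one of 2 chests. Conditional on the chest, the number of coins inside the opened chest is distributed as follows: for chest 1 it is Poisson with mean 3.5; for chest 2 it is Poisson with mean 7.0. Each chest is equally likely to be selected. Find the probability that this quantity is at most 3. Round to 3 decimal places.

0.309

Conditional on each chest, P(X ≤ 3): 1: 0.536633; 2: 0.0817654.
By total probability, P(X ≤ 3) = 0.5·0.536633 + 0.5·0.0817654 = 0.309199.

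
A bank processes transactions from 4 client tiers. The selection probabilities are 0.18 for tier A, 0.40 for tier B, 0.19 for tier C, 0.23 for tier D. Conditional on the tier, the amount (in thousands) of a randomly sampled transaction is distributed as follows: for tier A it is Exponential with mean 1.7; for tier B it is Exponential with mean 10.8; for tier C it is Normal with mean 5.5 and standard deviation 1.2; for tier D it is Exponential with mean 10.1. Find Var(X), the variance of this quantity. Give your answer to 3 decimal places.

83.394

Per component, A: μ=1.7, E[X²]=5.78; B: μ=10.8, E[X²]=233.28; C: μ=5.5, E[X²]=31.69; D: μ=10.1, E[X²]=204.02.
E[X] = 0.18·1.7 + 0.4·10.8 + 0.19·5.5 + 0.23·10.1 = 7.994.
E[X²] = 0.18·5.78 + 0.4·233.28 + 0.19·31.69 + 0.23·204.02 = 147.298.
Var(X) = E[X²] − (E[X])² = 147.298 − 63.904 = 83.3941.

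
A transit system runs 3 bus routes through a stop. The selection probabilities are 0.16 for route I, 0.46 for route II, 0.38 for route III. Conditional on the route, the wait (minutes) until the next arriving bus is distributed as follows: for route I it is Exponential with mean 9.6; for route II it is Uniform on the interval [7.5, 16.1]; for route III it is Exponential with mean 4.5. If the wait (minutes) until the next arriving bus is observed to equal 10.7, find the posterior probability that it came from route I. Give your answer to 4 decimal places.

0.0819

Likelihoods f(10.7 | ·): I: 0.0341721; II: 0.116279; III: 0.0206125.
Posterior ∝ prior × likelihood. Numerator for I: 0.16·0.0341721 = 0.00546753.
Normalizing constant: 0.16·0.0341721 + 0.46·0.116279 + 0.38·0.0206125 = 0.0667887.
P(I | observation) = 0.00546753 / 0.0667887 = 0.0818632.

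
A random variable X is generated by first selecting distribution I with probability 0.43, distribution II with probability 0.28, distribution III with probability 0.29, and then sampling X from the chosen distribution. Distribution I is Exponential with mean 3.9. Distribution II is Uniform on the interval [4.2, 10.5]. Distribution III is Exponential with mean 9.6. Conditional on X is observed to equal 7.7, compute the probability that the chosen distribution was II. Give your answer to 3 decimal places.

Likelihoods f(7.7 | ·): I: 0.0356026; II: 0.15873; III: 0.0467077.
Posterior ∝ prior × likelihood. Numerator for II: 0.28·0.15873 = 0.0444444.
Normalizing constant: 0.43·0.0356026 + 0.28·0.15873 + 0.29·0.0467077 = 0.0732988.
P(II | observation) = 0.0444444 / 0.0732988 = 0.606346.

0.606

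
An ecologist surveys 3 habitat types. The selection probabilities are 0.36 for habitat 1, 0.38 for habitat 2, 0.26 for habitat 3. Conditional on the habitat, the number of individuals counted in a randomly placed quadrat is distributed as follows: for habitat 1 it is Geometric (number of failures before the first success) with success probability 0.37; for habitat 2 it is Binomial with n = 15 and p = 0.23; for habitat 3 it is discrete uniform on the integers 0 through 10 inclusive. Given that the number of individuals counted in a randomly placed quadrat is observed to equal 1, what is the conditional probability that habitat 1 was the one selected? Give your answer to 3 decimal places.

Likelihoods P(X=1 | ·): 1: 0.2331; 2: 0.0888565; 3: 0.0909091.
Posterior ∝ prior × likelihood. Numerator for 1: 0.36·0.2331 = 0.083916.
Normalizing constant: 0.36·0.2331 + 0.38·0.0888565 + 0.26·0.0909091 = 0.141318.
P(1 | observation) = 0.083916 / 0.141318 = 0.59381.

0.594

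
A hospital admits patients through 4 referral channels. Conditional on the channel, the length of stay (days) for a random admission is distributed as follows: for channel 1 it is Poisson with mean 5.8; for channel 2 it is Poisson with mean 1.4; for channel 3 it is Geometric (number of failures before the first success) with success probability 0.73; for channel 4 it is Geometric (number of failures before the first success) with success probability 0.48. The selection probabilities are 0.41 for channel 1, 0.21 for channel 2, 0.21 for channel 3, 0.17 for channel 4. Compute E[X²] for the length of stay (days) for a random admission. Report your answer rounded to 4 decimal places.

17.5943

For each component E[X²] = Var + (mean)², giving 1: 39.44; 2: 3.36; 3: 0.64346; 4: 3.43056.
Overall E[X²] = 0.41·39.44 + 0.21·3.36 + 0.21·0.64346 + 0.17·3.43056 = 17.5943.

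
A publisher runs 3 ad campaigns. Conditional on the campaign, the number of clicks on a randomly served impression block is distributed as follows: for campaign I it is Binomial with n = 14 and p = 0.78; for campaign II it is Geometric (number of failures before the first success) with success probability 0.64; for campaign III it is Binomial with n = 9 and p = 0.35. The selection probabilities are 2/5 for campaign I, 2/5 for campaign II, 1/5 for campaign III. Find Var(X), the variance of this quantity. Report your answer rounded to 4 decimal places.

Per component, I: μ=10.92, E[X²]=121.649; II: μ=0.5625, E[X²]=1.19531; III: μ=3.15, E[X²]=11.97.
E[X] = 0.4·10.92 + 0.4·0.5625 + 0.2·3.15 = 5.223.
E[X²] = 0.4·121.649 + 0.4·1.19531 + 0.2·11.97 = 51.5316.
Var(X) = E[X²] − (E[X])² = 51.5316 − 27.2797 = 24.2519.

24.2519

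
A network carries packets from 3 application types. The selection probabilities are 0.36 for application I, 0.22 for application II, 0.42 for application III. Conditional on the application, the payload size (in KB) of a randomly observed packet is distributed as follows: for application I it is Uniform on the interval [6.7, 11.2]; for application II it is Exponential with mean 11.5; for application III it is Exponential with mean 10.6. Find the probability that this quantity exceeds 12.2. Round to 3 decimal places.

0.209

Conditional on each application, P(X > 12.2): I: 0; II: 0.346155; III: 0.316338.
By total probability, P(X > 12.2) = 0.36·0 + 0.22·0.346155 + 0.42·0.316338 = 0.209016.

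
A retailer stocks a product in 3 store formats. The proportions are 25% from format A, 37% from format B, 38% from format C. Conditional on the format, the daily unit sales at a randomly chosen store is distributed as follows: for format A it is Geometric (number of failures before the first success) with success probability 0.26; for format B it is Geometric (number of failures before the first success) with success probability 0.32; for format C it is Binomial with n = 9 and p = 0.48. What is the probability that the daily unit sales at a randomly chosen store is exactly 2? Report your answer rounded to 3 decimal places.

Conditional on each format, P(X = 2): A: 0.142376; B: 0.147968; C: 0.0852724.
By total probability, P(X = 2) = 0.25·0.142376 + 0.37·0.147968 + 0.38·0.0852724 = 0.122746.

0.123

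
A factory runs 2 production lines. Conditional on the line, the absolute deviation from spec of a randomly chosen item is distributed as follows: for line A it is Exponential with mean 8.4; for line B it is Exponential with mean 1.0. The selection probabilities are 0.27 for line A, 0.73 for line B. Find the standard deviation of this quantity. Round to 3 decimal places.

Per component, A: μ=8.4, E[X²]=141.12; B: μ=1, E[X²]=2.
E[X] = 0.27·8.4 + 0.73·1 = 2.998.
E[X²] = 0.27·141.12 + 0.73·2 = 39.5624.
Var(X) = E[X²] − (E[X])² = 39.5624 − 8.988 = 30.5744.
SD(X) = √30.5744 = 5.52941.

5.529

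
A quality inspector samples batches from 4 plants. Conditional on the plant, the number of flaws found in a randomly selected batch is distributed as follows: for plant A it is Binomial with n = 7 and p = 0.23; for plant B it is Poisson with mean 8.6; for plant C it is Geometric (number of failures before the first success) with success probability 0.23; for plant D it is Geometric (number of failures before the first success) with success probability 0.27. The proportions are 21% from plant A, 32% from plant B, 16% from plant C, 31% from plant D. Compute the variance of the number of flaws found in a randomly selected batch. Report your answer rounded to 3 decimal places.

16.790

Per component, A: μ=1.61, E[X²]=3.8318; B: μ=8.6, E[X²]=82.56; C: μ=3.34783, E[X²]=25.7637; D: μ=2.7037, E[X²]=17.3237.
E[X] = 0.21·1.61 + 0.32·8.6 + 0.16·3.34783 + 0.31·2.7037 = 4.4639.
E[X²] = 0.21·3.8318 + 0.32·82.56 + 0.16·25.7637 + 0.31·17.3237 = 36.7164.
Var(X) = E[X²] − (E[X])² = 36.7164 − 19.9264 = 16.79.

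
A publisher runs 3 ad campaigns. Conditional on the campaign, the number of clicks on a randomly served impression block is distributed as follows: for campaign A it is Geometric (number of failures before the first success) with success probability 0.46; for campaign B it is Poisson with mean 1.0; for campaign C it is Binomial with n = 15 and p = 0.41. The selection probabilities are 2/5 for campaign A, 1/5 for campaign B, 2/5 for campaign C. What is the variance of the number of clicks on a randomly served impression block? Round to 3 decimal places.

8.758

Per component, A: μ=1.17391, E[X²]=3.93006; B: μ=1, E[X²]=2; C: μ=6.15, E[X²]=41.451.
E[X] = 0.4·1.17391 + 0.2·1 + 0.4·6.15 = 3.12957.
E[X²] = 0.4·3.93006 + 0.2·2 + 0.4·41.451 = 18.5524.
Var(X) = E[X²] − (E[X])² = 18.5524 − 9.79418 = 8.75824.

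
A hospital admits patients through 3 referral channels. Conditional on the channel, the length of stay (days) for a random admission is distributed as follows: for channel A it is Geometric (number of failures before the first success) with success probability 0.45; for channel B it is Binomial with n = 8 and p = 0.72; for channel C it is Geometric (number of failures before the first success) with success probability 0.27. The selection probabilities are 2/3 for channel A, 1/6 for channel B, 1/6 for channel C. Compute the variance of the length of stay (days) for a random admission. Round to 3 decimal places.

Per component, A: μ=1.22222, E[X²]=4.20988; B: μ=5.76, E[X²]=34.7904; C: μ=2.7037, E[X²]=17.3237.
E[X] = 0.666667·1.22222 + 0.166667·5.76 + 0.166667·2.7037 = 2.22543.
E[X²] = 0.666667·4.20988 + 0.166667·34.7904 + 0.166667·17.3237 = 11.4923.
Var(X) = E[X²] − (E[X])² = 11.4923 − 4.95255 = 6.53972.

6.540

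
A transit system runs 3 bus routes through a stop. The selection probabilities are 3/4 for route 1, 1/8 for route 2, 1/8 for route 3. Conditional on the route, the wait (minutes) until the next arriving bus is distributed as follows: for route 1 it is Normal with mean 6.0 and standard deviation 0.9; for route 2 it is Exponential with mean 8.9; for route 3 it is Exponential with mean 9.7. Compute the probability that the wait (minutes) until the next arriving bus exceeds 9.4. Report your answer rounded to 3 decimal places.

0.091

Conditional on each route, P(X > 9.4): 1: 7.9117e-05; 2: 0.347782; 3: 0.379435.
By total probability, P(X > 9.4) = 0.75·7.9117e-05 + 0.125·0.347782 + 0.125·0.379435 = 0.0909614.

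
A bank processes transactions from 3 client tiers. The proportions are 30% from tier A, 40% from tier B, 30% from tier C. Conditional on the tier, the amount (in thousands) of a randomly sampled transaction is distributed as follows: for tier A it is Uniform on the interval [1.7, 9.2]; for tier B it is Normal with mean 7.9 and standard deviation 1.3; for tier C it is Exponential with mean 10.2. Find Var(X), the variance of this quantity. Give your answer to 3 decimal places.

36.680

Per component, A: μ=5.45, E[X²]=34.39; B: μ=7.9, E[X²]=64.1; C: μ=10.2, E[X²]=208.08.
E[X] = 0.3·5.45 + 0.4·7.9 + 0.3·10.2 = 7.855.
E[X²] = 0.3·34.39 + 0.4·64.1 + 0.3·208.08 = 98.381.
Var(X) = E[X²] − (E[X])² = 98.381 − 61.701 = 36.68.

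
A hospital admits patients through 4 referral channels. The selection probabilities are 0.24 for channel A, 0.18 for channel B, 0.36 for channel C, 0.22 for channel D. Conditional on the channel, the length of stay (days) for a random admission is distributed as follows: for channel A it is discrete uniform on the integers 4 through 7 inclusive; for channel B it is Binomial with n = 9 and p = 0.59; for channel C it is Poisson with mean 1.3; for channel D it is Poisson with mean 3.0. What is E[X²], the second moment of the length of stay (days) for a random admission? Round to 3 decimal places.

For each component E[X²] = Var + (mean)², giving A: 31.5; B: 30.3732; C: 2.99; D: 12.
Overall E[X²] = 0.24·31.5 + 0.18·30.3732 + 0.36·2.99 + 0.22·12 = 16.7436.

16.744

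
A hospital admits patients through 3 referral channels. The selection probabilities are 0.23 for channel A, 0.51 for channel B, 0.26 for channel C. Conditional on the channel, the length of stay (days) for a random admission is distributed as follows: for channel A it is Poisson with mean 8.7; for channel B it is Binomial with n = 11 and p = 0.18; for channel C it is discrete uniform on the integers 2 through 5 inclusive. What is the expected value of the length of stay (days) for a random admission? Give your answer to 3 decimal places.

Component means — A: 8.7; B: 1.98; C: 3.5.
E[X] = 0.23·8.7 + 0.51·1.98 + 0.26·3.5 = 3.9208.

3.921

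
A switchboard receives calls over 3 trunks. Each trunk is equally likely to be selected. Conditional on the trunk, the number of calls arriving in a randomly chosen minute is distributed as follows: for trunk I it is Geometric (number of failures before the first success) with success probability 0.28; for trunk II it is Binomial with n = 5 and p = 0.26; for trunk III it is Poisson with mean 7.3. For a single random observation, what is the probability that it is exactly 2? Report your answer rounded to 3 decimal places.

Conditional on each trunk, P(X = 2): I: 0.145152; II: 0.273931; III: 0.0179997.
By total probability, P(X = 2) = 0.333333·0.145152 + 0.333333·0.273931 + 0.333333·0.0179997 = 0.145694.

0.146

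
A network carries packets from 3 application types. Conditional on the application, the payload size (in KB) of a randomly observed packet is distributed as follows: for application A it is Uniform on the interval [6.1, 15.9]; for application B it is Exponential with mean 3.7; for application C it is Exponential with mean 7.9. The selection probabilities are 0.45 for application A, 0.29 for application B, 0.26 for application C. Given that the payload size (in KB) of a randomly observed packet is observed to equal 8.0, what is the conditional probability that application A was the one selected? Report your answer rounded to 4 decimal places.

0.6864

Likelihoods f(8.0 | ·): A: 0.102041; B: 0.0311016; C: 0.0459813.
Posterior ∝ prior × likelihood. Numerator for A: 0.45·0.102041 = 0.0459184.
Normalizing constant: 0.45·0.102041 + 0.29·0.0311016 + 0.26·0.0459813 = 0.066893.
P(A | observation) = 0.0459184 / 0.066893 = 0.686445.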